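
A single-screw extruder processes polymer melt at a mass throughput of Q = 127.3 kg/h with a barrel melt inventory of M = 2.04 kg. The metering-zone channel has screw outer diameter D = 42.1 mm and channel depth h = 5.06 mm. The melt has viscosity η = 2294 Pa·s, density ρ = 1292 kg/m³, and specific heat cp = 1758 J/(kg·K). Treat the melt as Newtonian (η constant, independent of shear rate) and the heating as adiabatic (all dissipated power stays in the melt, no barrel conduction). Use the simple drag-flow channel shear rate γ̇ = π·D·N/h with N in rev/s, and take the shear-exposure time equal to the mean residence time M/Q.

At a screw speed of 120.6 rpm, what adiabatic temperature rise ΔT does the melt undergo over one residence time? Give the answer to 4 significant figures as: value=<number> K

value=160.8 K

Convert throughput: Q = 127.3 kg/h = 127.3/3600 = 0.0353611 kg/s
t_res = M / Q_s = 2.04 / 0.0353611 = 57.6905 s
Convert to SI: D = 0.0421 m, h = 0.00506 m, N = 120.6/60 = 2.01 rev/s
γ̇ = π D N / h = (π)(0.0421)(2.01) / 0.00506 = 52.5385 s⁻¹
ΔT = η·γ̇²·t_res/(ρ·cp) = [2294 × 52.5385² × 57.6905] / [1292 × 1758] = 160.832 K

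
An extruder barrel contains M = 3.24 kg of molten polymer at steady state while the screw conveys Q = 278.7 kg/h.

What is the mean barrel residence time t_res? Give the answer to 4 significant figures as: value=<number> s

Throughput in SI: Q_s = 278.7 kg/h ÷ 3600 s/h = 0.0774167 kg/s
Mean residence time: t_res = M/Q_s = 3.24 kg / 0.0774167 kg/s = 41.8515 s

value=41.85 s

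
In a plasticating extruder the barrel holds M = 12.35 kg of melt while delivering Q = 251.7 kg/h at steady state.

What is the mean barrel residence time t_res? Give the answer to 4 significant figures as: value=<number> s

value=176.6 s

Q_s = Q / 3600 = 251.7 / 3600 = 0.0699167 kg/s
t_res = M / Q_s = 12.35 ÷ 0.0699167 = 176.639 s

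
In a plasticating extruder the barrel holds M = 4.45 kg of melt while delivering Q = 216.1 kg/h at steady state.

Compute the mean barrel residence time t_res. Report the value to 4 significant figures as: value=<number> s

Convert throughput: Q = 216.1 kg/h = 216.1/3600 = 0.0600278 kg/s
t_res = M / Q_s = 4.45 ÷ 0.0600278 = 74.1323 s

value=74.13 s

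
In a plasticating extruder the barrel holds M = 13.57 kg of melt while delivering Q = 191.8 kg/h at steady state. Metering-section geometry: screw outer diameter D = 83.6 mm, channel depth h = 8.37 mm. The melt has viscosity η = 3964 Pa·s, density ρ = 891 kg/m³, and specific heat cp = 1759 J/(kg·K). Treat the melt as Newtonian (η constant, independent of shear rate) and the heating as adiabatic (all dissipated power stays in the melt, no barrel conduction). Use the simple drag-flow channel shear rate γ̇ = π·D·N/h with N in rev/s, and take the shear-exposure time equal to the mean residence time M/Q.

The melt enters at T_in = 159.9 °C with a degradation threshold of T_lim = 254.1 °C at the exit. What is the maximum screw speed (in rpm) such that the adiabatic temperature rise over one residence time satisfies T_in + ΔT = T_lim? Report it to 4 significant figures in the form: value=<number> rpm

Throughput in SI: Q_s = 191.8 kg/h ÷ 3600 s/h = 0.0532778 kg/s
t_res = M / Q_s = 13.57 / 0.0532778 = 254.703 s
Geometry in SI: D = 83.6 mm → 0.0836 m, h = 8.37 mm → 0.00837 m
Allowable rise: ΔT_a = T_lim − T_in = 254.1 − 159.9 = 94.2 K
γ̇_max² = ΔT_a·ρ·cp/(η·t_res) = 94.2·891·1759/(3964·254.703) = 146.227 s⁻²
γ̇_max = sqrt(146.227) = 12.0924 s⁻¹
N_max = γ̇_max h / (πD) = 12.0924·0.00837/(π·0.0836) = 0.385374 rev/s → ×60 = 23.1225 rpm

value=23.12 rpm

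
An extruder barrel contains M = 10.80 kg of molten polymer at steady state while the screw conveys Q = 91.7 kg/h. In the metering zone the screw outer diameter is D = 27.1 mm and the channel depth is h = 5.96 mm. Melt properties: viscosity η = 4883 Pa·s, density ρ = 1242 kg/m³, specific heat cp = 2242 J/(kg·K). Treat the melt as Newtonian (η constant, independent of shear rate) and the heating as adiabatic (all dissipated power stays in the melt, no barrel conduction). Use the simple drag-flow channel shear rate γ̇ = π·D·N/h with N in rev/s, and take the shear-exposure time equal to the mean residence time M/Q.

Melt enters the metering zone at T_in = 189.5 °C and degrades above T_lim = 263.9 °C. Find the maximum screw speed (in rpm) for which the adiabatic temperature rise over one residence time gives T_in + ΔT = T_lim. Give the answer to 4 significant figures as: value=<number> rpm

value=42.02 rpm

Convert throughput: Q = 91.7 kg/h = 91.7/3600 = 0.0254722 kg/s
Mean residence time: t_res = M/Q_s = 10.80 kg / 0.0254722 kg/s = 423.991 s
D = 27.1 mm = 0.0271 m;  h = 5.96 mm = 0.00596 m
ΔT_a = T_lim − T_in = 263.9 °C − 189.5 °C = 74.4 K
γ̇_max² = ΔT_a·ρ·cp / (η·t_res) = [74.4 × 1242 × 2242] / [4883 × 423.991] = 100.066 s⁻²
γ̇_max = sqrt(100.066) = 10.0033 s⁻¹
Solve γ̇ = πDN/h for N: N_max = γ̇_max·h/(π·D) = 10.0033 × 0.00596 / (π × 0.0271) = 0.700278 rev/s = 42.0167 rpm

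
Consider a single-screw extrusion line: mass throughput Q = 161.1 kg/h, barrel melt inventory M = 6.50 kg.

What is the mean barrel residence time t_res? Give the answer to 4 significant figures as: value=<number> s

Throughput in SI: Q_s = 161.1 kg/h ÷ 3600 s/h = 0.04475 kg/s
t_res = M / Q_s = 6.50 / 0.04475 = 145.251 s

value=145.3 s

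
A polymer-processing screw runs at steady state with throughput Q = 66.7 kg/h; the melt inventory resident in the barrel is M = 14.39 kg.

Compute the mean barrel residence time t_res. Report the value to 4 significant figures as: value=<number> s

value=776.7 s

Convert throughput: Q = 66.7 kg/h = 66.7/3600 = 0.0185278 kg/s
Mean residence time: t_res = M/Q_s = 14.39 kg / 0.0185278 kg/s = 776.672 s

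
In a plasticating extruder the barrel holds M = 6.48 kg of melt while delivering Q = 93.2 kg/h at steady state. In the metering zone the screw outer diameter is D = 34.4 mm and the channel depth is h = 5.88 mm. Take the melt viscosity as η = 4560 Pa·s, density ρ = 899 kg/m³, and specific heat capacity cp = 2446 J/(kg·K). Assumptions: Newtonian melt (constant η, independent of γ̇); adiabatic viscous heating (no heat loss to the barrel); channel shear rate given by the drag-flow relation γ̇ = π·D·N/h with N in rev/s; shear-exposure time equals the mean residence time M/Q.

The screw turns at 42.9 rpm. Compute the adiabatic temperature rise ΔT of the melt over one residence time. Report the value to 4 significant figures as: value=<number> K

Throughput in SI: Q_s = 93.2 kg/h ÷ 3600 s/h = 0.0258889 kg/s
Mean residence time: t_res = M/Q_s = 6.48 kg / 0.0258889 kg/s = 250.3 s
D = 34.4 mm = 0.0344 m;  h = 5.88 mm = 0.00588 m;  N = 42.9 rpm / 60 = 0.715 rev/s
Shear rate: γ̇ = πDN/h = π·0.0344·0.715/0.00588 = 13.1413 s⁻¹
Adiabatic rise: ΔT = η γ̇² t_res / (ρ cp) = 4560·(13.1413)²·250.3 / (899·2446) = 89.6364 K

value=89.64 K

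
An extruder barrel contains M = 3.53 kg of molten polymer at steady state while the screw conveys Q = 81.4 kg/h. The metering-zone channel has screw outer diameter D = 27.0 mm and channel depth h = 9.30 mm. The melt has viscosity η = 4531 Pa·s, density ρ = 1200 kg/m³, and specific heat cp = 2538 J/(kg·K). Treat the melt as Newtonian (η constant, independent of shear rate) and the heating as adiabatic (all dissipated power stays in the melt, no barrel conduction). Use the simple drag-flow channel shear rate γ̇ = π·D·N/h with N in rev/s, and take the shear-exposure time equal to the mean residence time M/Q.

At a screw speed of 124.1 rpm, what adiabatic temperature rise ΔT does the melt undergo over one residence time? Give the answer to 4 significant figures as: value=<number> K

Q_s = Q / 3600 = 81.4 / 3600 = 0.0226111 kg/s
t_res = M / Q_s = 3.53 ÷ 0.0226111 = 156.118 s
Geometry in metres: D = 27.0 mm → 0.027 m, h = 9.30 mm → 0.0093 m; screw speed N = 124.1 rpm = 2.06833 rev/s
γ̇ = π·D·N / h = π · 0.027 · 2.06833 / 0.0093 = 18.8648 s⁻¹
ΔT = η·γ̇²·t_res / (ρ·cp) = 4531 · (18.8648)² · 156.118 / (1200 · 2538) = 82.6564 K

value=82.66 K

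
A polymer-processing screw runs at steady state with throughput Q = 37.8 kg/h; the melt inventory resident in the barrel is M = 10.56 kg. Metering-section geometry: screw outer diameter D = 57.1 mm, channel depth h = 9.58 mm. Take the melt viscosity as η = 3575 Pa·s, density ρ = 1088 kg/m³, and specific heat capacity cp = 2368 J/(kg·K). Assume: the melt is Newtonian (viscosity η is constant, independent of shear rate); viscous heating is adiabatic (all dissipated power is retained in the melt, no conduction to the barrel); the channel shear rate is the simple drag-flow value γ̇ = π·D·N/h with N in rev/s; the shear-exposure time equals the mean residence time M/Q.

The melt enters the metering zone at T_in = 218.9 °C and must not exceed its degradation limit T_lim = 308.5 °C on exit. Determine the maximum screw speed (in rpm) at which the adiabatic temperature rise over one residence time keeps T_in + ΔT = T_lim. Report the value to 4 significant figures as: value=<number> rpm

Throughput in SI: Q_s = 37.8 kg/h ÷ 3600 s/h = 0.0105 kg/s
t_res = M / Q_s = 10.56 ÷ 0.0105 = 1005.71 s
Geometry in SI: D = 57.1 mm → 0.0571 m, h = 9.58 mm → 0.00958 m
Allowable rise: ΔT_a = T_lim − T_in = 308.5 − 218.9 = 89.6 K
γ̇_max² = ΔT_a·ρ·cp/(η·t_res) = 89.6·1088·2368/(3575·1005.71) = 64.2049 s⁻²
Take the square root: γ̇_max = √(64.2049) = 8.01279 s⁻¹
N_max = γ̇_max h / (πD) = 8.01279·0.00958/(π·0.0571) = 0.427921 rev/s → ×60 = 25.6753 rpm

value=25.68 rpm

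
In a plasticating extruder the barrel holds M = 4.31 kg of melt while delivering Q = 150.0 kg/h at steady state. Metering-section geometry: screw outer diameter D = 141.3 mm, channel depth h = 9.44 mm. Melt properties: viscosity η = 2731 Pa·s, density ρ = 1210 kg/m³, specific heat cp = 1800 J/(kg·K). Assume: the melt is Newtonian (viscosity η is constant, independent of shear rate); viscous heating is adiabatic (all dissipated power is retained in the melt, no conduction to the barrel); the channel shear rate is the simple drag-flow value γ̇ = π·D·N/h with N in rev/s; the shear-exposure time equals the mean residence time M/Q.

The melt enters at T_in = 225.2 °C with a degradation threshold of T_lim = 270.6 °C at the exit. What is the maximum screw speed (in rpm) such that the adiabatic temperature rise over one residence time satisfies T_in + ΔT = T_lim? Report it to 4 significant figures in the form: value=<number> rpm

Q_s = Q / 3600 = 150.0 / 3600 = 0.0416667 kg/s
t_res = M / Q_s = 4.31 / 0.0416667 = 103.44 s
Convert to metres: D = 0.1413 m, h = 0.00944 m
Allowable rise: ΔT_a = T_lim − T_in = 270.6 − 225.2 = 45.4 K
γ̇_max² = ΔT_a·ρ·cp / (η·t_res) = [45.4 × 1210 × 1800] / [2731 × 103.44] = 350.029 s⁻²
Take the square root: γ̇_max = √(350.029) = 18.7091 s⁻¹
N_max = γ̇_max·h / (π·D) = 18.7091 · 0.00944 / (π · 0.1413) = 0.397861 rev/s = 23.8717 rpm

value=23.87 rpm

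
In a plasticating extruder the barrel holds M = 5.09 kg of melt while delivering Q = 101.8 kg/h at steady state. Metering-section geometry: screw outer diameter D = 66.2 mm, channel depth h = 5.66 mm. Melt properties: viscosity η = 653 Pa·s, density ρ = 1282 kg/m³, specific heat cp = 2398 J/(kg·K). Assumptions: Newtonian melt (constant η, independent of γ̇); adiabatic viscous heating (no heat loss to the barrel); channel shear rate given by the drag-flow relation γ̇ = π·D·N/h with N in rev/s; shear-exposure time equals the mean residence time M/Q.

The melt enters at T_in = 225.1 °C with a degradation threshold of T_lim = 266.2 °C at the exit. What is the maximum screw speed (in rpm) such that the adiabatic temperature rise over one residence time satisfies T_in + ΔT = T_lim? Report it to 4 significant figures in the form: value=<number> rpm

Q_s = Q / 3600 = 101.8 / 3600 = 0.0282778 kg/s
Mean residence time: t_res = M/Q_s = 5.09 kg / 0.0282778 kg/s = 180 s
D = 66.2 mm = 0.0662 m;  h = 5.66 mm = 0.00566 m
ΔT_a = T_lim − T_in = 266.2 − 225.1 = 41.1 K
Invert ΔT = ηγ̇²t_res/(ρcp) for γ̇: γ̇_max² = ΔT_a ρ cp / (η t_res) = 41.1·1282·2398 / (653·180) = 1074.96 s⁻²
γ̇_max = √1074.96 = 32.7866 s⁻¹
N_max = γ̇_max h / (πD) = 32.7866·0.00566/(π·0.0662) = 0.892288 rev/s → ×60 = 53.5373 rpm

value=53.54 rpm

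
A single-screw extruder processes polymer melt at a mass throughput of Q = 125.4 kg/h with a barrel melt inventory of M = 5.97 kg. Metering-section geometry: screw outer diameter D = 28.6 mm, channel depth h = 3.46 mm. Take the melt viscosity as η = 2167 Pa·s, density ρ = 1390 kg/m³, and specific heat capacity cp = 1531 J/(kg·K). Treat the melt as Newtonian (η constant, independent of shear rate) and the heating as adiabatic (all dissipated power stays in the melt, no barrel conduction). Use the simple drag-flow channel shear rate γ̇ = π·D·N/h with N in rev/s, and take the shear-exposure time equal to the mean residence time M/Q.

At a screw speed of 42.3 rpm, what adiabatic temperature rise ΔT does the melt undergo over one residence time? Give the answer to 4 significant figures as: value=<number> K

Q_s = Q / 3600 = 125.4 / 3600 = 0.0348333 kg/s
t_res = M / Q_s = 5.97 / 0.0348333 = 171.388 s
D = 28.6 mm = 0.0286 m;  h = 3.46 mm = 0.00346 m;  N = 42.3 rpm / 60 = 0.705 rev/s
Shear rate: γ̇ = πDN/h = π·0.0286·0.705/0.00346 = 18.3075 s⁻¹
Adiabatic rise: ΔT = η γ̇² t_res / (ρ cp) = 2167·(18.3075)²·171.388 / (1390·1531) = 58.4933 K

value=58.49 K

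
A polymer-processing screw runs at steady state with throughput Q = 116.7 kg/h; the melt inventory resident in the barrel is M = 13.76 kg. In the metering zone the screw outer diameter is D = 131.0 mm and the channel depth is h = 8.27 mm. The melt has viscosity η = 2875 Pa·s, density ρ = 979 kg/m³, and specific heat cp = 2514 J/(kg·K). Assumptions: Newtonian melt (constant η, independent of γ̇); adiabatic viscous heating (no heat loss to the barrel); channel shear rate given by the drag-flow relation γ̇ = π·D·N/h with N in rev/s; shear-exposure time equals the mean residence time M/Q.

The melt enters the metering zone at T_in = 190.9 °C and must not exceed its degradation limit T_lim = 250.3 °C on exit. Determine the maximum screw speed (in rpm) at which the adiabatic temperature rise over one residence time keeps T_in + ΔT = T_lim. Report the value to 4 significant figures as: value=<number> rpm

value=13.20 rpm

Convert throughput: Q = 116.7 kg/h = 116.7/3600 = 0.0324167 kg/s
t_res = M / Q_s = 13.76 ÷ 0.0324167 = 424.473 s
D = 131.0 mm = 0.131 m;  h = 8.27 mm = 0.00827 m
ΔT_a = T_lim − T_in = 250.3 − 190.9 = 59.4 K
γ̇_max² = ΔT_a·ρ·cp / (η·t_res) = [59.4 × 979 × 2514] / [2875 × 424.473] = 119.797 s⁻²
Take the square root: γ̇_max = √(119.797) = 10.9452 s⁻¹
Solve γ̇ = πDN/h for N: N_max = γ̇_max·h/(π·D) = 10.9452 × 0.00827 / (π × 0.131) = 0.219942 rev/s = 13.1965 rpm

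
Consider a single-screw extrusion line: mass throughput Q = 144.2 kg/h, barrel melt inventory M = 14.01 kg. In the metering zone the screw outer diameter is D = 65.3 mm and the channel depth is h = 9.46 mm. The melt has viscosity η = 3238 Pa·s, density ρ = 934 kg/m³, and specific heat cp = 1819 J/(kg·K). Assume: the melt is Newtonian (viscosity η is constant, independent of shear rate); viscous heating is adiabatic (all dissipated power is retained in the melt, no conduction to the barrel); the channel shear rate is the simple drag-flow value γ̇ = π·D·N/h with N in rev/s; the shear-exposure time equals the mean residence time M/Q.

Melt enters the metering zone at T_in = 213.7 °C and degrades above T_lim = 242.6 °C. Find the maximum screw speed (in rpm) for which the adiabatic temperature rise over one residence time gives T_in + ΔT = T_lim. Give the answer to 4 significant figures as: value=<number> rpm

value=18.22 rpm

Throughput in SI: Q_s = 144.2 kg/h ÷ 3600 s/h = 0.0400556 kg/s
t_res = M / Q_s = 14.01 / 0.0400556 = 349.764 s
Convert to metres: D = 0.0653 m, h = 0.00946 m
ΔT_a = T_lim − T_in = 242.6 °C − 213.7 °C = 28.9 K
Invert ΔT = ηγ̇²t_res/(ρcp) for γ̇: γ̇_max² = ΔT_a ρ cp / (η t_res) = 28.9·934·1819 / (3238·349.764) = 43.3536 s⁻²
γ̇_max = sqrt(43.3536) = 6.58435 s⁻¹
N_max = γ̇_max·h / (π·D) = 6.58435 · 0.00946 / (π · 0.0653) = 0.303627 rev/s = 18.2176 rpm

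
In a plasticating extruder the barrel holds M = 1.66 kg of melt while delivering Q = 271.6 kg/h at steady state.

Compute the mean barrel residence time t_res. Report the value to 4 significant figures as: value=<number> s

Q_s = Q / 3600 = 271.6 / 3600 = 0.0754444 kg/s
t_res = M / Q_s = 1.66 / 0.0754444 = 22.0029 s

value=22.00 s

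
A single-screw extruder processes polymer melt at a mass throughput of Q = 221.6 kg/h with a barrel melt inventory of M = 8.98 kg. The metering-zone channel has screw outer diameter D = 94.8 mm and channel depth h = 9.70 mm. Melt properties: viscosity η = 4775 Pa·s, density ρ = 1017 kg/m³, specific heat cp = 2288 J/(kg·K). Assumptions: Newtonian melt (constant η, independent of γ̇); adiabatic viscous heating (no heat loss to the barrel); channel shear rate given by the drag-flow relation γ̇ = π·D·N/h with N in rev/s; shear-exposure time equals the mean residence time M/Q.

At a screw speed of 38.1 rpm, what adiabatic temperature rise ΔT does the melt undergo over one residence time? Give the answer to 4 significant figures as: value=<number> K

value=113.8 K

Q_s = Q / 3600 = 221.6 / 3600 = 0.0615556 kg/s
t_res = M / Q_s = 8.98 / 0.0615556 = 145.884 s
Geometry in metres: D = 94.8 mm → 0.0948 m, h = 9.70 mm → 0.0097 m; screw speed N = 38.1 rpm = 0.635 rev/s
γ̇ = π·D·N / h = π · 0.0948 · 0.635 / 0.0097 = 19.4967 s⁻¹
Adiabatic rise: ΔT = η γ̇² t_res / (ρ cp) = 4775·(19.4967)²·145.884 / (1017·2288) = 113.796 K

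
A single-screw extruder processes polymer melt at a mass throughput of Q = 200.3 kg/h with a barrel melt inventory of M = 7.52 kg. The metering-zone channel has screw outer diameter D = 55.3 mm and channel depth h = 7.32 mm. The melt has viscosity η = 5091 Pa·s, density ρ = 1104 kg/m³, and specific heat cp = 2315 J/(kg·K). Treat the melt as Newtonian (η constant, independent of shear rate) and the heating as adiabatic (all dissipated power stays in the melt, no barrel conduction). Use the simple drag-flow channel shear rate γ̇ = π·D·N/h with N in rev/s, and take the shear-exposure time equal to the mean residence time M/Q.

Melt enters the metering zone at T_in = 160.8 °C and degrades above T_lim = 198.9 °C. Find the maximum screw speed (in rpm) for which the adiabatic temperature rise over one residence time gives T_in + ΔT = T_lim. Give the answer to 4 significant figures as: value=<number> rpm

value=30.07 rpm

Convert throughput: Q = 200.3 kg/h = 200.3/3600 = 0.0556389 kg/s
t_res = M / Q_s = 7.52 ÷ 0.0556389 = 135.157 s
Convert to metres: D = 0.0553 m, h = 0.00732 m
ΔT_a = T_lim − T_in = 198.9 °C − 160.8 °C = 38.1 K
Invert ΔT = ηγ̇²t_res/(ρcp) for γ̇: γ̇_max² = ΔT_a ρ cp / (η t_res) = 38.1·1104·2315 / (5091·135.157) = 141.515 s⁻²
γ̇_max = √141.515 = 11.896 s⁻¹
N_max = γ̇_max h / (πD) = 11.896·0.00732/(π·0.0553) = 0.50123 rev/s → ×60 = 30.0738 rpm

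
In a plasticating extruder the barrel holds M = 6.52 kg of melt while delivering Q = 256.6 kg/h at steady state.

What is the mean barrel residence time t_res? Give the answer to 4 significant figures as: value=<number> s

Q_s = Q / 3600 = 256.6 / 3600 = 0.0712778 kg/s
t_res = M / Q_s = 6.52 / 0.0712778 = 91.4731 s

value=91.47 s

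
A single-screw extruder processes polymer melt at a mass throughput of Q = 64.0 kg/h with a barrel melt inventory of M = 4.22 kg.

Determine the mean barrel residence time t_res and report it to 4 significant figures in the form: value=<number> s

Q_s = Q / 3600 = 64.0 / 3600 = 0.0177778 kg/s
Mean residence time: t_res = M/Q_s = 4.22 kg / 0.0177778 kg/s = 237.375 s

value=237.4 s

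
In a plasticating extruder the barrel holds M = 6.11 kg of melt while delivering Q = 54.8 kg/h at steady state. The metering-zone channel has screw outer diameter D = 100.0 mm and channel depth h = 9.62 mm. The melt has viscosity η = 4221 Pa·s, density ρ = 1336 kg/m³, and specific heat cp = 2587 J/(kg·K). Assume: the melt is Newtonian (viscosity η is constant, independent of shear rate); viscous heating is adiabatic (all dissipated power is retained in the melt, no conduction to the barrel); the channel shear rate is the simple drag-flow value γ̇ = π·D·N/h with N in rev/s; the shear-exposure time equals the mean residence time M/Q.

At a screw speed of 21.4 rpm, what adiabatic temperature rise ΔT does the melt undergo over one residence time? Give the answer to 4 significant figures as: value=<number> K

Convert throughput: Q = 54.8 kg/h = 54.8/3600 = 0.0152222 kg/s
Mean residence time: t_res = M/Q_s = 6.11 kg / 0.0152222 kg/s = 401.387 s
Geometry in metres: D = 100.0 mm → 0.1 m, h = 9.62 mm → 0.00962 m; screw speed N = 21.4 rpm = 0.356667 rev/s
Shear rate: γ̇ = πDN/h = π·0.1·0.356667/0.00962 = 11.6476 s⁻¹
ΔT = η·γ̇²·t_res/(ρ·cp) = [4221 × 11.6476² × 401.387] / [1336 × 2587] = 66.5044 K

value=66.50 K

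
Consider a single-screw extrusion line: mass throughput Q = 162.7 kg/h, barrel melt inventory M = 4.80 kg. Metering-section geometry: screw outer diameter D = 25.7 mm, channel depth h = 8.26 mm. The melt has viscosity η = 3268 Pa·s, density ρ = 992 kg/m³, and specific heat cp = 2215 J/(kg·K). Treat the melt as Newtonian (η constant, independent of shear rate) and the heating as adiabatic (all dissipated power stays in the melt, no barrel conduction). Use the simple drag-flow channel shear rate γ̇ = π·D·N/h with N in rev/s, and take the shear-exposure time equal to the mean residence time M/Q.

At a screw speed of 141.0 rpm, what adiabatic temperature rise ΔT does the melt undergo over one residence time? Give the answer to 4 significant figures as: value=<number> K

value=83.35 K

Throughput in SI: Q_s = 162.7 kg/h ÷ 3600 s/h = 0.0451944 kg/s
t_res = M / Q_s = 4.80 ÷ 0.0451944 = 106.208 s
Convert to SI: D = 0.0257 m, h = 0.00826 m, N = 141.0/60 = 2.35 rev/s
γ̇ = π D N / h = (π)(0.0257)(2.35) / 0.00826 = 22.9705 s⁻¹
Adiabatic rise: ΔT = η γ̇² t_res / (ρ cp) = 3268·(22.9705)²·106.208 / (992·2215) = 83.3479 K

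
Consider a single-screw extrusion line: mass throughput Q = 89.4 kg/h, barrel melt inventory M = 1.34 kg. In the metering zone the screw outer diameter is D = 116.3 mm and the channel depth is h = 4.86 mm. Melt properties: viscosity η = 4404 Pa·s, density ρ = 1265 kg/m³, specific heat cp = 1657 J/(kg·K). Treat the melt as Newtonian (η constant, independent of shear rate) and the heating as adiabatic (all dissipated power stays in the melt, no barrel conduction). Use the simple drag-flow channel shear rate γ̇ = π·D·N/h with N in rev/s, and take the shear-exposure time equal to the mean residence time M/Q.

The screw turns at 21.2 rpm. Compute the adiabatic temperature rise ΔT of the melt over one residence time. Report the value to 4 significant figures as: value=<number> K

value=79.99 K

Throughput in SI: Q_s = 89.4 kg/h ÷ 3600 s/h = 0.0248333 kg/s
t_res = M / Q_s = 1.34 ÷ 0.0248333 = 53.9597 s
D = 116.3 mm = 0.1163 m;  h = 4.86 mm = 0.00486 m;  N = 21.2 rpm / 60 = 0.353333 rev/s
γ̇ = π D N / h = (π)(0.1163)(0.353333) / 0.00486 = 26.563 s⁻¹
ΔT = η·γ̇²·t_res / (ρ·cp) = 4404 · (26.563)² · 53.9597 / (1265 · 1657) = 79.9945 K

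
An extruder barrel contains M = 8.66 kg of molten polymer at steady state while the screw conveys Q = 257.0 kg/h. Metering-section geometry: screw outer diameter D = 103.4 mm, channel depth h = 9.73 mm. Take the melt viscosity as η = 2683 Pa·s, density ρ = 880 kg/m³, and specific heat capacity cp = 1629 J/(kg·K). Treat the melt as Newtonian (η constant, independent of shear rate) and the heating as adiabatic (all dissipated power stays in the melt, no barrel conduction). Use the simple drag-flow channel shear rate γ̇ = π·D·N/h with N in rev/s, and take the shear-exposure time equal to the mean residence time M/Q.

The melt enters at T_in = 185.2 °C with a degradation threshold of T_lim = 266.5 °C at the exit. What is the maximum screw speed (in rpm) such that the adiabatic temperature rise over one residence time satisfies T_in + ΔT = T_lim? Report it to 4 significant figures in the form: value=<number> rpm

value=34.01 rpm

Convert throughput: Q = 257.0 kg/h = 257.0/3600 = 0.0713889 kg/s
t_res = M / Q_s = 8.66 ÷ 0.0713889 = 121.307 s
Convert to metres: D = 0.1034 m, h = 0.00973 m
ΔT_a = T_lim − T_in = 266.5 °C − 185.2 °C = 81.3 K
γ̇_max² = ΔT_a·ρ·cp / (η·t_res) = [81.3 × 880 × 1629] / [2683 × 121.307] = 358.085 s⁻²
Take the square root: γ̇_max = √(358.085) = 18.9231 s⁻¹
N_max = γ̇_max·h / (π·D) = 18.9231 · 0.00973 / (π · 0.1034) = 0.566808 rev/s = 34.0085 rpm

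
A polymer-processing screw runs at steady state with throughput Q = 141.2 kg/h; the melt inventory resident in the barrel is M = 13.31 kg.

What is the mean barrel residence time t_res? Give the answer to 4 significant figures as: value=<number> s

value=339.3 s

Throughput in SI: Q_s = 141.2 kg/h ÷ 3600 s/h = 0.0392222 kg/s
t_res = M / Q_s = 13.31 / 0.0392222 = 339.348 s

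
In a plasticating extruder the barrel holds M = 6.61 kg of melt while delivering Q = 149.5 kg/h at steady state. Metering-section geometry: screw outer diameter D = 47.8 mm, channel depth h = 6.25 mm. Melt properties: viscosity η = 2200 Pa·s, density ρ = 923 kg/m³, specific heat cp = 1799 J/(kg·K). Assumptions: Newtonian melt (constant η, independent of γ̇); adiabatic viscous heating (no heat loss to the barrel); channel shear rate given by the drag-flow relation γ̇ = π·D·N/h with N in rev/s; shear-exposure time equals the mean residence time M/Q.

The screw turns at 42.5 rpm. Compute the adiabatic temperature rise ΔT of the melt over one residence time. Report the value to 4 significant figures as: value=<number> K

value=61.08 K

Q_s = Q / 3600 = 149.5 / 3600 = 0.0415278 kg/s
Mean residence time: t_res = M/Q_s = 6.61 kg / 0.0415278 kg/s = 159.171 s
D = 47.8 mm = 0.0478 m;  h = 6.25 mm = 0.00625 m;  N = 42.5 rpm / 60 = 0.708333 rev/s
Shear rate: γ̇ = πDN/h = π·0.0478·0.708333/0.00625 = 17.0191 s⁻¹
ΔT = η·γ̇²·t_res/(ρ·cp) = [2200 × 17.0191² × 159.171] / [923 × 1799] = 61.0834 K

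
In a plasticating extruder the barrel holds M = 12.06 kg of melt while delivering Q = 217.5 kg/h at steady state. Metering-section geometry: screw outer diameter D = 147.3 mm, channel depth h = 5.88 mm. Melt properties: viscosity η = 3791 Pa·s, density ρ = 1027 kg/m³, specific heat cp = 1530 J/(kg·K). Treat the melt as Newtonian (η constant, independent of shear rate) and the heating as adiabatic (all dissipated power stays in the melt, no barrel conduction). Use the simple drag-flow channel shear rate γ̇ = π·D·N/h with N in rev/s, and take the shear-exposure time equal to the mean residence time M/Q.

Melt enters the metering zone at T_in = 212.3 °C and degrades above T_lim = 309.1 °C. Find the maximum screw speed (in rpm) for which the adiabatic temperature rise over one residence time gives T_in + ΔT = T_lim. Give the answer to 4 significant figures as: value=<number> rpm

Throughput in SI: Q_s = 217.5 kg/h ÷ 3600 s/h = 0.0604167 kg/s
Mean residence time: t_res = M/Q_s = 12.06 kg / 0.0604167 kg/s = 199.614 s
D = 147.3 mm = 0.1473 m;  h = 5.88 mm = 0.00588 m
ΔT_a = T_lim − T_in = 309.1 − 212.3 = 96.8 K
γ̇_max² = ΔT_a·ρ·cp / (η·t_res) = [96.8 × 1027 × 1530] / [3791 × 199.614] = 200.999 s⁻²
Take the square root: γ̇_max = √(200.999) = 14.1774 s⁻¹
N_max = γ̇_max·h / (π·D) = 14.1774 · 0.00588 / (π · 0.1473) = 0.180145 rev/s = 10.8087 rpm

value=10.81 rpm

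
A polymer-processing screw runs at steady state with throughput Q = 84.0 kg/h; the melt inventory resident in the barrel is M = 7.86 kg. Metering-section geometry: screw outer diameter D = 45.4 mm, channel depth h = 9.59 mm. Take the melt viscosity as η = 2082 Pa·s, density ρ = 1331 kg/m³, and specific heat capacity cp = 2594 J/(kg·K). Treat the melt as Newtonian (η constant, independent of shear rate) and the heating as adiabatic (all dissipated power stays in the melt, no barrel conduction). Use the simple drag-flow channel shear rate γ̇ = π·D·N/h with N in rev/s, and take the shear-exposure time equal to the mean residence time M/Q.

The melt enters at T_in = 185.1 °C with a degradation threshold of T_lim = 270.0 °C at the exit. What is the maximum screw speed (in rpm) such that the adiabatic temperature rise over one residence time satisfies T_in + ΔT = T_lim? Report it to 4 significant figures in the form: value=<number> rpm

Throughput in SI: Q_s = 84.0 kg/h ÷ 3600 s/h = 0.0233333 kg/s
t_res = M / Q_s = 7.86 / 0.0233333 = 336.857 s
D = 45.4 mm = 0.0454 m;  h = 9.59 mm = 0.00959 m
ΔT_a = T_lim − T_in = 270.0 °C − 185.1 °C = 84.9 K
γ̇_max² = ΔT_a·ρ·cp / (η·t_res) = [84.9 × 1331 × 2594] / [2082 × 336.857] = 417.955 s⁻²
γ̇_max = sqrt(417.955) = 20.4439 s⁻¹
Solve γ̇ = πDN/h for N: N_max = γ̇_max·h/(π·D) = 20.4439 × 0.00959 / (π × 0.0454) = 1.3746 rev/s = 82.4762 rpm

value=82.48 rpm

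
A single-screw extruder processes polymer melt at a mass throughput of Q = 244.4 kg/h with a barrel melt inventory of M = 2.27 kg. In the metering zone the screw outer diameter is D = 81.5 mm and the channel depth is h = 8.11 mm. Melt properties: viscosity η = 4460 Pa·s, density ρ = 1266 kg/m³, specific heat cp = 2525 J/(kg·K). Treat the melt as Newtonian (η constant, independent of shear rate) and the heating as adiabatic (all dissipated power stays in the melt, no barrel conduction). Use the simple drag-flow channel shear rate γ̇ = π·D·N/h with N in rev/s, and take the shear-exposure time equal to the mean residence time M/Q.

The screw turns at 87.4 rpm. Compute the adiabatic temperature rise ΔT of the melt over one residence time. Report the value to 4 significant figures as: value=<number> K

value=98.66 K

Convert throughput: Q = 244.4 kg/h = 244.4/3600 = 0.0678889 kg/s
t_res = M / Q_s = 2.27 ÷ 0.0678889 = 33.437 s
Convert to SI: D = 0.0815 m, h = 0.00811 m, N = 87.4/60 = 1.45667 rev/s
γ̇ = π D N / h = (π)(0.0815)(1.45667) / 0.00811 = 45.9882 s⁻¹
Adiabatic rise: ΔT = η γ̇² t_res / (ρ cp) = 4460·(45.9882)²·33.437 / (1266·2525) = 98.6644 K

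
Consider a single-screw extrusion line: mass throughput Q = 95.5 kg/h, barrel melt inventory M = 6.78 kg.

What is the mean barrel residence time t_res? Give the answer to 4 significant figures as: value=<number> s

value=255.6 s

Convert throughput: Q = 95.5 kg/h = 95.5/3600 = 0.0265278 kg/s
t_res = M / Q_s = 6.78 ÷ 0.0265278 = 255.581 s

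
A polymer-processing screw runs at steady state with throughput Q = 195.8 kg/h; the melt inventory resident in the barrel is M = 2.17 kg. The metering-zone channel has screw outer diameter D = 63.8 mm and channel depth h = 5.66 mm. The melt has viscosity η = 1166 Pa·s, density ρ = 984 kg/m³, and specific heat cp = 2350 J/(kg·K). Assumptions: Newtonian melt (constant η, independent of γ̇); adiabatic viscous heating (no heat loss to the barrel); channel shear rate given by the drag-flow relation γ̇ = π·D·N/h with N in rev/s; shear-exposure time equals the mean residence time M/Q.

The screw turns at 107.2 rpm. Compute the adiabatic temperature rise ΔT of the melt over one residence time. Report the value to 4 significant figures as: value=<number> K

Throughput in SI: Q_s = 195.8 kg/h ÷ 3600 s/h = 0.0543889 kg/s
t_res = M / Q_s = 2.17 ÷ 0.0543889 = 39.8979 s
Geometry in metres: D = 63.8 mm → 0.0638 m, h = 5.66 mm → 0.00566 m; screw speed N = 107.2 rpm = 1.78667 rev/s
γ̇ = π D N / h = (π)(0.0638)(1.78667) / 0.00566 = 63.27 s⁻¹
Adiabatic rise: ΔT = η γ̇² t_res / (ρ cp) = 1166·(63.27)²·39.8979 / (984·2350) = 80.5342 K

value=80.53 K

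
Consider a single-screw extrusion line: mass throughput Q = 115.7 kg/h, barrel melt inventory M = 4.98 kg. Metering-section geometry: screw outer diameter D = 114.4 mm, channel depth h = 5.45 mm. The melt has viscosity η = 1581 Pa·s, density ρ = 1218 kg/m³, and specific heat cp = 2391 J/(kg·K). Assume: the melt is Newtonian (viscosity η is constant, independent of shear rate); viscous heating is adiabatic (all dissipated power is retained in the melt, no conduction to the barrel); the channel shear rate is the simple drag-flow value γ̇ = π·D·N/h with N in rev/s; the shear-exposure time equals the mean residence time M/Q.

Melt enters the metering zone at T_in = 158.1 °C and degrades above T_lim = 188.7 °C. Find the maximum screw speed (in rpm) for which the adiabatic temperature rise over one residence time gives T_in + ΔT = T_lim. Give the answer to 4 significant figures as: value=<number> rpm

value=17.35 rpm

Convert throughput: Q = 115.7 kg/h = 115.7/3600 = 0.0321389 kg/s
t_res = M / Q_s = 4.98 / 0.0321389 = 154.952 s
Convert to metres: D = 0.1144 m, h = 0.00545 m
ΔT_a = T_lim − T_in = 188.7 °C − 158.1 °C = 30.6 K
γ̇_max² = ΔT_a·ρ·cp / (η·t_res) = [30.6 × 1218 × 2391] / [1581 × 154.952] = 363.763 s⁻²
γ̇_max = sqrt(363.763) = 19.0726 s⁻¹
N_max = γ̇_max·h / (π·D) = 19.0726 · 0.00545 / (π · 0.1144) = 0.289221 rev/s = 17.3533 rpm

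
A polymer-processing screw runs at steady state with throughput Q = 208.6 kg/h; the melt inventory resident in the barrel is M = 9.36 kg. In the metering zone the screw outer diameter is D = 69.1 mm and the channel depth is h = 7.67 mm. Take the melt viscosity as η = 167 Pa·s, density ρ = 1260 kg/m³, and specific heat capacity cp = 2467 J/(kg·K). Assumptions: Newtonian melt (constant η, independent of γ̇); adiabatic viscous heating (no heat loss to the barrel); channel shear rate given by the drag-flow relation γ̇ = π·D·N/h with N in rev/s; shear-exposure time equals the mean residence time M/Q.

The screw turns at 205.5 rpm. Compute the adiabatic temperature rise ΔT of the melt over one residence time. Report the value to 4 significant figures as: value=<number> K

value=81.55 K

Convert throughput: Q = 208.6 kg/h = 208.6/3600 = 0.0579444 kg/s
t_res = M / Q_s = 9.36 / 0.0579444 = 161.534 s
Convert to SI: D = 0.0691 m, h = 0.00767 m, N = 205.5/60 = 3.425 rev/s
γ̇ = π D N / h = (π)(0.0691)(3.425) / 0.00767 = 96.9378 s⁻¹
ΔT = η·γ̇²·t_res/(ρ·cp) = [167 × 96.9378² × 161.534] / [1260 × 2467] = 81.5506 K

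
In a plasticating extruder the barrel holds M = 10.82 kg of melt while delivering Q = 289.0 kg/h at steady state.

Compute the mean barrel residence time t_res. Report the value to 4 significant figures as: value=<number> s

Convert throughput: Q = 289.0 kg/h = 289.0/3600 = 0.0802778 kg/s
t_res = M / Q_s = 10.82 / 0.0802778 = 134.782 s

value=134.8 s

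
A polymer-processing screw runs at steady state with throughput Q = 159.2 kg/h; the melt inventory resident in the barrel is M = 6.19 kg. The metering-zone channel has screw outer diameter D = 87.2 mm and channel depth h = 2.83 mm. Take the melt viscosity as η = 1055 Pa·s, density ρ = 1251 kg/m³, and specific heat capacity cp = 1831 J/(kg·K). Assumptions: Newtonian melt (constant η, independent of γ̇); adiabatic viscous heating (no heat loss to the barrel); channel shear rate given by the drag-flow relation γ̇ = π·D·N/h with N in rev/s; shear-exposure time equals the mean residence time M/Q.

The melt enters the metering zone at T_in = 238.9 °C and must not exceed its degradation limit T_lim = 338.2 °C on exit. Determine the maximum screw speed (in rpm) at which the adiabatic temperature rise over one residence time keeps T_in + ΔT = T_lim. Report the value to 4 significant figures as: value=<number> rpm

Throughput in SI: Q_s = 159.2 kg/h ÷ 3600 s/h = 0.0442222 kg/s
Mean residence time: t_res = M/Q_s = 6.19 kg / 0.0442222 kg/s = 139.975 s
D = 87.2 mm = 0.0872 m;  h = 2.83 mm = 0.00283 m
ΔT_a = T_lim − T_in = 338.2 °C − 238.9 °C = 99.3 K
Invert ΔT = ηγ̇²t_res/(ρcp) for γ̇: γ̇_max² = ΔT_a ρ cp / (η t_res) = 99.3·1251·1831 / (1055·139.975) = 1540.25 s⁻²
γ̇_max = sqrt(1540.25) = 39.2461 s⁻¹
N_max = γ̇_max h / (πD) = 39.2461·0.00283/(π·0.0872) = 0.40543 rev/s → ×60 = 24.3258 rpm

value=24.33 rpm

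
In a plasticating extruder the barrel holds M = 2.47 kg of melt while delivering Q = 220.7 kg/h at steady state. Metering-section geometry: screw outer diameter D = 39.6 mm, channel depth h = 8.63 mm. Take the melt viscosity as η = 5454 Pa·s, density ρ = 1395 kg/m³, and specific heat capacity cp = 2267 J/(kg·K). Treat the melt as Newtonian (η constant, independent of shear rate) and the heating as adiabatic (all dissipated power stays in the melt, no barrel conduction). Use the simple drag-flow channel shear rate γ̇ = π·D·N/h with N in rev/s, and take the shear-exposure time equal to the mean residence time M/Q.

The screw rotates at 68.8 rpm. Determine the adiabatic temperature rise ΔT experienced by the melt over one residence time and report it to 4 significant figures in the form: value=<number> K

Q_s = Q / 3600 = 220.7 / 3600 = 0.0613056 kg/s
t_res = M / Q_s = 2.47 ÷ 0.0613056 = 40.29 s
Convert to SI: D = 0.0396 m, h = 0.00863 m, N = 68.8/60 = 1.14667 rev/s
Shear rate: γ̇ = πDN/h = π·0.0396·1.14667/0.00863 = 16.5299 s⁻¹
Adiabatic rise: ΔT = η γ̇² t_res / (ρ cp) = 5454·(16.5299)²·40.29 / (1395·2267) = 18.9858 K

value=18.99 K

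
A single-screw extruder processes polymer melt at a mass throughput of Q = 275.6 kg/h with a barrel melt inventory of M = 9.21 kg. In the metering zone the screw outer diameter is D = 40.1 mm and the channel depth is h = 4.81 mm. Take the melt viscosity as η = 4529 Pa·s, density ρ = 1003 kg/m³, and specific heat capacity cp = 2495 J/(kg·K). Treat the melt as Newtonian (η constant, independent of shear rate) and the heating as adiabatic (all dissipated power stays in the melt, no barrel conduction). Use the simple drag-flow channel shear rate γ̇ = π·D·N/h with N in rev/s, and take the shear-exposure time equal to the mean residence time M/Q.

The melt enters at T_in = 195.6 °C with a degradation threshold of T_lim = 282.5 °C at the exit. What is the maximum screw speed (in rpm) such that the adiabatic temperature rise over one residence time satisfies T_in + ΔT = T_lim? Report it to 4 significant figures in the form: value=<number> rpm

value=45.77 rpm

Throughput in SI: Q_s = 275.6 kg/h ÷ 3600 s/h = 0.0765556 kg/s
Mean residence time: t_res = M/Q_s = 9.21 kg / 0.0765556 kg/s = 120.305 s
D = 40.1 mm = 0.0401 m;  h = 4.81 mm = 0.00481 m
ΔT_a = T_lim − T_in = 282.5 − 195.6 = 86.9 K
Invert ΔT = ηγ̇²t_res/(ρcp) for γ̇: γ̇_max² = ΔT_a ρ cp / (η t_res) = 86.9·1003·2495 / (4529·120.305) = 399.122 s⁻²
Take the square root: γ̇_max = √(399.122) = 19.978 s⁻¹
Solve γ̇ = πDN/h for N: N_max = γ̇_max·h/(π·D) = 19.978 × 0.00481 / (π × 0.0401) = 0.762788 rev/s = 45.7673 rpm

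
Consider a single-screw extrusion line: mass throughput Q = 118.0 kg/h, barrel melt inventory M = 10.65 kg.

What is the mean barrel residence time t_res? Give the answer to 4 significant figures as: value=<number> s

value=324.9 s

Q_s = Q / 3600 = 118.0 / 3600 = 0.0327778 kg/s
Mean residence time: t_res = M/Q_s = 10.65 kg / 0.0327778 kg/s = 324.915 s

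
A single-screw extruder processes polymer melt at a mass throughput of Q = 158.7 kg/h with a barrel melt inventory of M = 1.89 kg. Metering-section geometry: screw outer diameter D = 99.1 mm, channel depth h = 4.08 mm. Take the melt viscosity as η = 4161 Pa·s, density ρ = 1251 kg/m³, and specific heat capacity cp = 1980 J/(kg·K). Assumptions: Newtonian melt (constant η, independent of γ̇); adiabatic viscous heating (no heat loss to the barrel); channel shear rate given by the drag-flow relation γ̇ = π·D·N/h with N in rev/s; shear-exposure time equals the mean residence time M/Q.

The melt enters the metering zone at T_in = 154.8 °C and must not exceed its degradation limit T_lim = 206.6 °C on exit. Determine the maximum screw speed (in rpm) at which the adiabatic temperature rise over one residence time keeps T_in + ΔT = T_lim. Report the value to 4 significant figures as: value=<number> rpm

value=21.09 rpm

Throughput in SI: Q_s = 158.7 kg/h ÷ 3600 s/h = 0.0440833 kg/s
t_res = M / Q_s = 1.89 / 0.0440833 = 42.8733 s
D = 99.1 mm = 0.0991 m;  h = 4.08 mm = 0.00408 m
ΔT_a = T_lim − T_in = 206.6 − 154.8 = 51.8 K
Invert ΔT = ηγ̇²t_res/(ρcp) for γ̇: γ̇_max² = ΔT_a ρ cp / (η t_res) = 51.8·1251·1980 / (4161·42.8733) = 719.229 s⁻²
γ̇_max = sqrt(719.229) = 26.8184 s⁻¹
Solve γ̇ = πDN/h for N: N_max = γ̇_max·h/(π·D) = 26.8184 × 0.00408 / (π × 0.0991) = 0.351455 rev/s = 21.0873 rpm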